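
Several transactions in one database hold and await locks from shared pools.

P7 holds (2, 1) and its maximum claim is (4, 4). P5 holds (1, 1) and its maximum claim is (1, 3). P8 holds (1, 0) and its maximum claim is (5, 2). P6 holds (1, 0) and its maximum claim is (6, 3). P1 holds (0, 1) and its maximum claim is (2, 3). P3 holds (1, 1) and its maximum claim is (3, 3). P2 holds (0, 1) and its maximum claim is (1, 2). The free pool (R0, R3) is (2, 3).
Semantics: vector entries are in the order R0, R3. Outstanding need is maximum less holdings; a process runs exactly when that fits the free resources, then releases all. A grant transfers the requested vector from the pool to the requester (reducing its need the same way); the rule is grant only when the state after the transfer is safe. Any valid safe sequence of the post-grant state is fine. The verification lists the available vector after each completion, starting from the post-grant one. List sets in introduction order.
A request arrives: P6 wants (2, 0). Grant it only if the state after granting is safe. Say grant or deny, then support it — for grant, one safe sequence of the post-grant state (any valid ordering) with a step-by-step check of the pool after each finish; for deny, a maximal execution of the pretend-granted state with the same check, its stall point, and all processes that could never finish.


DENY. Granting would leave the state unsafe.
Key observation: P5, P2 can finish, but then (1, 5) is all there is, and the blocked group's R0 demands exceed it.
After a pretend grant, a maximal execution: P5, P2 — then nothing else fits. Step-by-step check:
  pool = (0, 3)
  P5: need (0, 2) fits (0, 3); releases (1, 1), pool now (1, 4)
  P2: need (1, 1) fits (1, 4); releases (0, 1), pool now (1, 5)
  blocked: P7 wants (2, 3), pool (1, 5) — not enough R0
  blocked: P8 wants (4, 2), pool (1, 5) — not enough R0
  blocked: P6 wants (3, 3), pool (1, 5) — not enough R0
  blocked: P1 wants (2, 2), pool (1, 5) — not enough R0
  blocked: P3 wants (2, 2), pool (1, 5) — not enough R0
Had the request been granted, P7, P8, P6, P1 and P3 could never finish.


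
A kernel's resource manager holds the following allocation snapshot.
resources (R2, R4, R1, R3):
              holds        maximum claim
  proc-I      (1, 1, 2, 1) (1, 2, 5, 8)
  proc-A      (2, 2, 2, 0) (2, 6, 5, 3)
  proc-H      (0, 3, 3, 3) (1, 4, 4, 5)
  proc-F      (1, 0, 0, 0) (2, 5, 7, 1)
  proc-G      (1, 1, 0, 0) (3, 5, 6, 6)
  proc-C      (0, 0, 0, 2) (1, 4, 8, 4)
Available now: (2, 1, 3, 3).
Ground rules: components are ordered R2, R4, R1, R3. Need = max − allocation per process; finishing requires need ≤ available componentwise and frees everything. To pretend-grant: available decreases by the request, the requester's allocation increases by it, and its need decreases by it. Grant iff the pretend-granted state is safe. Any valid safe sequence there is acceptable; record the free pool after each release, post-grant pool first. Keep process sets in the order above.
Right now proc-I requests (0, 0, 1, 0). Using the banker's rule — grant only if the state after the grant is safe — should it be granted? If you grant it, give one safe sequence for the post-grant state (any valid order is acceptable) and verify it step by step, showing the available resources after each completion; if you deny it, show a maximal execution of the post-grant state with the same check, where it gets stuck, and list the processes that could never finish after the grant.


DENY — the pretend-granted state is unsafe.
Key observation: after proc-H, proc-A, proc-G, proc-F the pool peaks at (6, 7, 7, 6), and each blocked process is short somewhere: proc-I on R3; proc-C on R1.
On the post-grant state, proc-H, proc-A, proc-G, proc-F is a maximal run — nothing extends it. Step-by-step check:
  pool = (2, 1, 2, 3)
  proc-H: need (1, 1, 1, 2) fits (2, 1, 2, 3); releases (0, 3, 3, 3), pool now (2, 4, 5, 6)
  proc-A: need (0, 4, 3, 3) fits (2, 4, 5, 6); releases (2, 2, 2, 0), pool now (4, 6, 7, 6)
  proc-G: need (2, 4, 6, 6) fits (4, 6, 7, 6); releases (1, 1, 0, 0), pool now (5, 7, 7, 6)
  proc-F: need (1, 5, 7, 1) fits (5, 7, 7, 6); releases (1, 0, 0, 0), pool now (6, 7, 7, 6)
  proc-I cannot run: need (0, 1, 2, 7) vs free (6, 7, 7, 6) (insufficient R3)
  proc-C cannot run: need (1, 4, 8, 2) vs free (6, 7, 7, 6) (insufficient R1)
Processes that could never finish after the grant: proc-I and proc-C.


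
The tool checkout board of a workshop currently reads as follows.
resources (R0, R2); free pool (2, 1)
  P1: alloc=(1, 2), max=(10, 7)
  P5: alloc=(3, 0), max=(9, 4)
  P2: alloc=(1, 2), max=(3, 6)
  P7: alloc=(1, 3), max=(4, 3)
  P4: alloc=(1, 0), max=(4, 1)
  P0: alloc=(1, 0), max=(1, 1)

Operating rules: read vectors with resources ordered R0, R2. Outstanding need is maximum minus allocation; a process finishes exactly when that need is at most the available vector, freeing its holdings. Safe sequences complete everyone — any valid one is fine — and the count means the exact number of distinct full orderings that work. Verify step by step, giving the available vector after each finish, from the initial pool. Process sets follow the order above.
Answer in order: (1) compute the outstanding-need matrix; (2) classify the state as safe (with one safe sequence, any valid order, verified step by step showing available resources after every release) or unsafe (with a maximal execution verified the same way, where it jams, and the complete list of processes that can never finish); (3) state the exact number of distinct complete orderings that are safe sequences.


(1) Remaining need (order R0, R2):
  P1: (9, 5)
  P5: (6, 4)
  P2: (2, 4)
  P7: (3, 0)
  P4: (3, 1)
  P0: (0, 1)
(2) SAFE — a valid safe sequence is P0, P7, P4, P2, P5, P1.
Key observation: at P0 the run first touches a limit — (0, 1) against (2, 1), exact on a resource it actually requests.
Verifying each step:
  pool = (2, 1)
  P0 needs (0, 1) <= (2, 1) -> finishes; pool += (1, 0) = (3, 1)
  P7 needs (3, 0) <= (3, 1) -> finishes; pool += (1, 3) = (4, 4)
  P4 needs (3, 1) <= (4, 4) -> finishes; pool += (1, 0) = (5, 4)
  P2 needs (2, 4) <= (5, 4) -> finishes; pool += (1, 2) = (6, 6)
  P5 needs (6, 4) <= (6, 6) -> finishes; pool += (3, 0) = (9, 6)
  P1 needs (9, 5) <= (9, 6) -> finishes; pool += (1, 2) = (10, 8)
(3) Exactly 3 of the possible complete orderings are safe sequences.


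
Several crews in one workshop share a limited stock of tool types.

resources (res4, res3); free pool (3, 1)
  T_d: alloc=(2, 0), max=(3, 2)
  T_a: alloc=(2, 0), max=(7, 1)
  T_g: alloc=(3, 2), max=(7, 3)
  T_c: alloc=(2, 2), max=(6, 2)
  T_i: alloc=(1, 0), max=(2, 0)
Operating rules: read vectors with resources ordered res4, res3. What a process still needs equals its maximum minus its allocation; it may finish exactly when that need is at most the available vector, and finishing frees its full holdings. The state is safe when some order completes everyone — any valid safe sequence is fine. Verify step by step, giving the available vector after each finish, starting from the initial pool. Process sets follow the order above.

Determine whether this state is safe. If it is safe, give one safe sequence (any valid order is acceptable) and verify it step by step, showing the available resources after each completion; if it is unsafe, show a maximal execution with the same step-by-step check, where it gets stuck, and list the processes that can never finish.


SAFE — a valid safe sequence is T_i, T_g, T_c, T_d, T_a.
Key observation: at T_g the run first touches a limit — (4, 1) against (4, 1), exact on a resource it actually requests.
Step-by-step check:
  pool = (3, 1)
  T_i needs (1, 0) <= (3, 1) -> finishes; pool += (1, 0) = (4, 1)
  T_g needs (4, 1) <= (4, 1) -> finishes; pool += (3, 2) = (7, 3)
  T_c needs (4, 0) <= (7, 3) -> finishes; pool += (2, 2) = (9, 5)
  T_d needs (1, 2) <= (9, 5) -> finishes; pool += (2, 0) = (11, 5)
  T_a needs (5, 1) <= (11, 5) -> finishes; pool += (2, 0) = (13, 5)


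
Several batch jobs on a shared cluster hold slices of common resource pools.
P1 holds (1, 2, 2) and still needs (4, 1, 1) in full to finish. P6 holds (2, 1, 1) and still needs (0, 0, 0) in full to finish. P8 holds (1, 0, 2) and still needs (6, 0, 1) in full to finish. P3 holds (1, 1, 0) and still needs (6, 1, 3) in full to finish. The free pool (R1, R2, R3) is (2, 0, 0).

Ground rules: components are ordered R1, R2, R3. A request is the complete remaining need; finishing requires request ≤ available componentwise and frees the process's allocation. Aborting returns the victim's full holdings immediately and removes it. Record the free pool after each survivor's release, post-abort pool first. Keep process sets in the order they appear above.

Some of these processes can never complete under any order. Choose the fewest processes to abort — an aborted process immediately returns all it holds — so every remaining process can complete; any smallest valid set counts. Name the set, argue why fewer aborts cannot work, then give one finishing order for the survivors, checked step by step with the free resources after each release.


Abort P3.
Key observation: P8 could never have finished before the abort; with (1, 1, 0) returned by P3, it fits at step 3.
No smaller set exists: with zero aborts the deadlock remains.
One survivor order: P6, P1, P8. Check, step by step (post-abort pool first):
  pool = (3, 1, 0)
  P6 needs (0, 0, 0) <= (3, 1, 0) -> finishes; pool += (2, 1, 1) = (5, 2, 1)
  P1 needs (4, 1, 1) <= (5, 2, 1) -> finishes; pool += (1, 2, 2) = (6, 4, 3)
  P8 needs (6, 0, 1) <= (6, 4, 3) -> finishes; pool += (1, 0, 2) = (7, 4, 5)


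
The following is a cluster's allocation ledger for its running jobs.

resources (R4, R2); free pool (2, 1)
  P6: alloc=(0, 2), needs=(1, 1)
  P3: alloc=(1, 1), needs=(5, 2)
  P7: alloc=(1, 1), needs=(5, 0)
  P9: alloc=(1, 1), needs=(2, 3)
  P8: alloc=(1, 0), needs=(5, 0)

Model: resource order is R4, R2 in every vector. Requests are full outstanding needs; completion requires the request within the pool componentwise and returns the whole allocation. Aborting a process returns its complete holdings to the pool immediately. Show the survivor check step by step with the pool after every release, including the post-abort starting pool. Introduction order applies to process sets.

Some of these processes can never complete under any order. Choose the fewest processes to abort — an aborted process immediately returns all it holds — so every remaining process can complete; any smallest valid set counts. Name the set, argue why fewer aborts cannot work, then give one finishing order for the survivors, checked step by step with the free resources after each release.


Minimum abort set: P3 and P8.
Key observation: P7 could never have finished before the abort; with (2, 1) returned by P3 and P8, it fits at step 3.
Minimality, checking each single-abort alternative: P6 alone leaves P3 blocked (short on R4); P3 alone leaves P7 blocked (short on R4); P7 alone leaves P3 blocked (short on R4); P9 alone leaves P3 blocked (short on R4); P8 alone leaves P3 blocked (short on R4).
The survivors complete as P6, P9, P7. Walking it through (starting from the post-abort pool):
  pool = (4, 2)
  P6 needs (1, 1) <= (4, 2) -> finishes; pool += (0, 2) = (4, 4)
  P9 needs (2, 3) <= (4, 4) -> finishes; pool += (1, 1) = (5, 5)
  P7 needs (5, 0) <= (5, 5) -> finishes; pool += (1, 1) = (6, 6)


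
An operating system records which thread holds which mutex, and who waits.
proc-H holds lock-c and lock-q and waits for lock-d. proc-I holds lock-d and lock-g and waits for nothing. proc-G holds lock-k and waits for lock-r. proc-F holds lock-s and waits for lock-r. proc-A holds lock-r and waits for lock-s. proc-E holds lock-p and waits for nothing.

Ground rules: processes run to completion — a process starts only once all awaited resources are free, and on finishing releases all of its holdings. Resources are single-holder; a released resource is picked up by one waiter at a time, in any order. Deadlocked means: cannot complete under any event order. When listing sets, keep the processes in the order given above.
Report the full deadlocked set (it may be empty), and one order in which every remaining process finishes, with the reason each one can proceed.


Deadlocked set: proc-G, proc-F and proc-A.
Key observation: nobody on the ring proc-A -> proc-F -> proc-A can start until another member finishes, which never happens; proc-G waits into the deadlock from upstream.
One completion order for the rest: proc-I, proc-H, proc-E.
Verifying each step:
  run proc-I (it waits on nothing); releases lock-d and lock-g
  proc-H: everything it awaited (lock-d) is free; runs, freeing lock-c and lock-q
  run proc-E (it waits on nothing); releases lock-p


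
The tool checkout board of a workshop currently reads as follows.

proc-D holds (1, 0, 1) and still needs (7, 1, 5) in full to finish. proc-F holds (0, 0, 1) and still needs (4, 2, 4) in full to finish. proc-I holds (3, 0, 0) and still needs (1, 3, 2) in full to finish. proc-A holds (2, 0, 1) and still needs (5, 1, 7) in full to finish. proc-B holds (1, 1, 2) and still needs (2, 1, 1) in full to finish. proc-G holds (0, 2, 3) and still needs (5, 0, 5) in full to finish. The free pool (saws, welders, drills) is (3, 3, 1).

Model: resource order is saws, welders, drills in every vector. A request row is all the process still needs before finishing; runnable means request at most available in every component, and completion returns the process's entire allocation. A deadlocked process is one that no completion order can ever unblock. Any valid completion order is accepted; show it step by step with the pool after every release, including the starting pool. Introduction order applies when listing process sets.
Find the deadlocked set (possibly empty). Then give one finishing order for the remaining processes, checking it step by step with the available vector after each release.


Deadlocked set: proc-D, proc-F, proc-A and proc-G.
Key observation: the pool after proc-B, proc-I is (7, 4, 3); every surviving request exceeds it in drills, so progress ends there.
The rest can finish in the order proc-B, proc-I. Verifying each step:
  pool = (3, 3, 1)
  run proc-B (needs (2, 1, 1), free (3, 3, 1)); after release of (1, 1, 2) the pool is (4, 4, 3)
  run proc-I (needs (1, 3, 2), free (4, 4, 3)); after release of (3, 0, 0) the pool is (7, 4, 3)
The stuck group stays short no matter what:
  proc-D still needs (7, 1, 5) but only (7, 4, 3) is free — short on drills
  proc-F still needs (4, 2, 4) but only (7, 4, 3) is free — short on drills
  proc-A still needs (5, 1, 7) but only (7, 4, 3) is free — short on drills
  proc-G still needs (5, 0, 5) but only (7, 4, 3) is free — short on drills


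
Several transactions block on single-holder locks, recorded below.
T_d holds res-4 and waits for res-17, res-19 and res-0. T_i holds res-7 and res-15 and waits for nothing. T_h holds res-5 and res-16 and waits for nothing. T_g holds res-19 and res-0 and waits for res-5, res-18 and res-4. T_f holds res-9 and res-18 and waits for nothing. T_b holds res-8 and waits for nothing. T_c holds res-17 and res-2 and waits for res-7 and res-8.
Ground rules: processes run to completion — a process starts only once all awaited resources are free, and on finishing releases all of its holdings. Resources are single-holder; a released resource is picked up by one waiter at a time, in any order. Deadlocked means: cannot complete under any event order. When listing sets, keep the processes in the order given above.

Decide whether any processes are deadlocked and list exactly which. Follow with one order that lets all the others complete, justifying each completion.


Deadlocked set: T_d and T_g.
Key observation: the waits loop around T_d -> T_g -> T_d with no way out; no other process is dragged down with it.
The rest can finish in the order T_h, T_b, T_f, T_i, T_c.
Verifying each step:
  T_h: no waits; runs immediately, freeing res-5 and res-16
  T_b: no waits; runs immediately, freeing res-8
  T_f: no waits; runs immediately, freeing res-9 and res-18
  T_i: no waits; runs immediately, freeing res-7 and res-15
  T_c: everything it awaited (res-7 and res-8) is free; runs, freeing res-17 and res-2


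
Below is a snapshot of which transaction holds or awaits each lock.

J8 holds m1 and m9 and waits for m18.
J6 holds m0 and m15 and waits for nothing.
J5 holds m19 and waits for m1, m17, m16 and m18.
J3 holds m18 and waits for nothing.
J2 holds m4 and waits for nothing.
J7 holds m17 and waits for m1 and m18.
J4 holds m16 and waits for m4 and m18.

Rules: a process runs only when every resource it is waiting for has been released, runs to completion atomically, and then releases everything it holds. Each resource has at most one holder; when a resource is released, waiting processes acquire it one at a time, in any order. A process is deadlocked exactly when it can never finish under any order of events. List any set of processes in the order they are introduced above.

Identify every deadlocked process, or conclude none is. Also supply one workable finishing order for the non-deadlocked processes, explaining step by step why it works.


No process is deadlocked.
Key observation: all waits point, directly or indirectly, at processes that can finish, so nothing is permanently blocked.
One completion order for the rest: J3, J8, J2, J7, J4, J6, J5.
Step-by-step check:
  J3: no waits; runs immediately, freeing m18
  run J8 (all its waits — m18 — are resolved); releases m1 and m9
  J2: no waits; runs immediately, freeing m4
  run J7 (all its waits — m1 and m18 — are resolved); releases m17
  run J4 (all its waits — m4 and m18 — are resolved); releases m16
  J6: no waits; runs immediately, freeing m0 and m15
  run J5 (all its waits — m1, m17, m16 and m18 — are resolved); releases m19


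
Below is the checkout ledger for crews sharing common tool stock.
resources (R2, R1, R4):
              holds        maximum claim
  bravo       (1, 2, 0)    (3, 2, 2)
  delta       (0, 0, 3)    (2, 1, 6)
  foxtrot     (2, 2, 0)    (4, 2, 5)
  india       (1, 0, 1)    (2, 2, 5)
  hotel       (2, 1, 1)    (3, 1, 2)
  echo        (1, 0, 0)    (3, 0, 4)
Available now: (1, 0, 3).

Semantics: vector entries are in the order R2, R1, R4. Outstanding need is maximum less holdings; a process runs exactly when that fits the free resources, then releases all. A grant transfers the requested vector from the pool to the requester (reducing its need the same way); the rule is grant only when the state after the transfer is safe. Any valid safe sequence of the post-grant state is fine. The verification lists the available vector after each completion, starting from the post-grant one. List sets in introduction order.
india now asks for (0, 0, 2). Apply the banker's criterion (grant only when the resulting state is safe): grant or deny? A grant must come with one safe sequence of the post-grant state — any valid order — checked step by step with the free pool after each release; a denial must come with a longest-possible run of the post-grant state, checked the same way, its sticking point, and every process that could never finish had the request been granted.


GRANT. The post-grant state is safe; one safe sequence: hotel, bravo, india, delta, echo, foxtrot.
Key observation: (1, 0, 1) free after granting still covers hotel first, and each release covers the next.
Step-by-step check of the post-grant state:
  pool = (1, 0, 1)
  run hotel (needs (1, 0, 1), free (1, 0, 1)); after release of (2, 1, 1) the pool is (3, 1, 2)
  run bravo (needs (2, 0, 2), free (3, 1, 2)); after release of (1, 2, 0) the pool is (4, 3, 2)
  run india (needs (1, 2, 2), free (4, 3, 2)); after release of (1, 0, 3) the pool is (5, 3, 5)
  run delta (needs (2, 1, 3), free (5, 3, 5)); after release of (0, 0, 3) the pool is (5, 3, 8)
  run echo (needs (2, 0, 4), free (5, 3, 8)); after release of (1, 0, 0) the pool is (6, 3, 8)
  run foxtrot (needs (2, 0, 5), free (6, 3, 8)); after release of (2, 2, 0) the pool is (8, 5, 8)


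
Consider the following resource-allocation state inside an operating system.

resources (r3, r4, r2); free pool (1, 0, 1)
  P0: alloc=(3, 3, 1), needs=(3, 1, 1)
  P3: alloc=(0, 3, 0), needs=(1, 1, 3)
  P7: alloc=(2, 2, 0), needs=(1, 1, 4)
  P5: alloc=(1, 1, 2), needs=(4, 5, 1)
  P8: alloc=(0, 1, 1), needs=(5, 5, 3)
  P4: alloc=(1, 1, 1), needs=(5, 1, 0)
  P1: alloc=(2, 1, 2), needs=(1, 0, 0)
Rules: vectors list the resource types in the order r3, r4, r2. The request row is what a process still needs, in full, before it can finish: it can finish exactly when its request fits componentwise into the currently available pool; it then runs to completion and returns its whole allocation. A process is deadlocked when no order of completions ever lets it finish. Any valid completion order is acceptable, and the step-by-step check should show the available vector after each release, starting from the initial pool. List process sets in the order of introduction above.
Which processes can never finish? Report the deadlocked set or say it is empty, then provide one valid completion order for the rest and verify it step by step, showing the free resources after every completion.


No process is deadlocked.
Key observation: starting with P1, each completion frees enough for the next — no one is permanently blocked.
The rest can finish in the order P1, P3, P0, P7, P4, P5, P8. Walking it through:
  pool = (1, 0, 1)
  run P1 (needs (1, 0, 0), free (1, 0, 1)); after release of (2, 1, 2) the pool is (3, 1, 3)
  run P3 (needs (1, 1, 3), free (3, 1, 3)); after release of (0, 3, 0) the pool is (3, 4, 3)
  run P0 (needs (3, 1, 1), free (3, 4, 3)); after release of (3, 3, 1) the pool is (6, 7, 4)
  run P7 (needs (1, 1, 4), free (6, 7, 4)); after release of (2, 2, 0) the pool is (8, 9, 4)
  run P4 (needs (5, 1, 0), free (8, 9, 4)); after release of (1, 1, 1) the pool is (9, 10, 5)
  run P5 (needs (4, 5, 1), free (9, 10, 5)); after release of (1, 1, 2) the pool is (10, 11, 7)
  run P8 (needs (5, 5, 3), free (10, 11, 7)); after release of (0, 1, 1) the pool is (10, 12, 8)


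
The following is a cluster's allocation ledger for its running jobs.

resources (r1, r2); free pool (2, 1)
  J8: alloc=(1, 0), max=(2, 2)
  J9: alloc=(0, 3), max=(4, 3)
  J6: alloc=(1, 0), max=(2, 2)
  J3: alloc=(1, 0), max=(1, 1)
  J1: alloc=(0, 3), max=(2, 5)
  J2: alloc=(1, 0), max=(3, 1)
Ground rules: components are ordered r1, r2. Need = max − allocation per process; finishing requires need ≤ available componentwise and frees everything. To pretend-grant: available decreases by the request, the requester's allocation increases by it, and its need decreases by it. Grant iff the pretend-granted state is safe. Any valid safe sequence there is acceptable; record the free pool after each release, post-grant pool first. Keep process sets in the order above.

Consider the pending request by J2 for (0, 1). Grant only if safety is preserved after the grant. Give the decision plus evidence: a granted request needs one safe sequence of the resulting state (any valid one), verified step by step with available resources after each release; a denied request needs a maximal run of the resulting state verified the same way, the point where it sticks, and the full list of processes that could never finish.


GRANT: granting preserves safety; a valid post-grant sequence is J2, J3, J9, J1, J8, J6.
Key observation: the grant leaves (2, 0) free — enough for J2, whose release restarts the cascade.
Verifying the post-grant state step by step:
  pool = (2, 0)
  J2: need (2, 0) fits (2, 0); releases (1, 1), pool now (3, 1)
  J3: need (0, 1) fits (3, 1); releases (1, 0), pool now (4, 1)
  J9: need (4, 0) fits (4, 1); releases (0, 3), pool now (4, 4)
  J1: need (2, 2) fits (4, 4); releases (0, 3), pool now (4, 7)
  J8: need (1, 2) fits (4, 7); releases (1, 0), pool now (5, 7)
  J6: need (1, 2) fits (5, 7); releases (1, 0), pool now (6, 7)


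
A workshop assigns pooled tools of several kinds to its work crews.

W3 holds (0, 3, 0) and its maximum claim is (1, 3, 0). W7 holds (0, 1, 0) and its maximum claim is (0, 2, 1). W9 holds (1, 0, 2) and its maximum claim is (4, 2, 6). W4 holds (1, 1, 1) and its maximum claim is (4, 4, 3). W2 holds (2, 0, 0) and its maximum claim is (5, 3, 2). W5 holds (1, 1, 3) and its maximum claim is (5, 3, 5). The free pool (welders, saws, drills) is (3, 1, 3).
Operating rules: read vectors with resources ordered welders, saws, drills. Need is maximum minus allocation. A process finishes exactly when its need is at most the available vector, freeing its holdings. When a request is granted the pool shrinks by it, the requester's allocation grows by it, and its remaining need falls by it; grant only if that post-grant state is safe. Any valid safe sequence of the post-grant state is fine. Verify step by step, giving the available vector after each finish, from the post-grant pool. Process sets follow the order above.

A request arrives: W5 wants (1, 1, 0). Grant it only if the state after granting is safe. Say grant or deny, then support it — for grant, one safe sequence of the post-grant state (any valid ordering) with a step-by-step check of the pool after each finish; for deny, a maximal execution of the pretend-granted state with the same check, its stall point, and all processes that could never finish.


DENY. Granting would leave the state unsafe.
Key observation: even finishing W3, W7 leaves just (2, 4, 3) free — too little welders for any of the remaining processes.
Pretend the grant happened; the run W3, W7 goes as far as possible. Check, step by step:
  pool = (2, 0, 3)
  W3: need (1, 0, 0) fits (2, 0, 3); releases (0, 3, 0), pool now (2, 3, 3)
  W7: need (0, 1, 1) fits (2, 3, 3); releases (0, 1, 0), pool now (2, 4, 3)
  W9 cannot run: need (3, 2, 4) vs free (2, 4, 3) (insufficient welders and drills)
  W4 cannot run: need (3, 3, 2) vs free (2, 4, 3) (insufficient welders)
  W2 cannot run: need (3, 3, 2) vs free (2, 4, 3) (insufficient welders)
  W5 cannot run: need (3, 1, 2) vs free (2, 4, 3) (insufficient welders)
Processes that could never finish after the grant: W9, W4, W2 and W5.


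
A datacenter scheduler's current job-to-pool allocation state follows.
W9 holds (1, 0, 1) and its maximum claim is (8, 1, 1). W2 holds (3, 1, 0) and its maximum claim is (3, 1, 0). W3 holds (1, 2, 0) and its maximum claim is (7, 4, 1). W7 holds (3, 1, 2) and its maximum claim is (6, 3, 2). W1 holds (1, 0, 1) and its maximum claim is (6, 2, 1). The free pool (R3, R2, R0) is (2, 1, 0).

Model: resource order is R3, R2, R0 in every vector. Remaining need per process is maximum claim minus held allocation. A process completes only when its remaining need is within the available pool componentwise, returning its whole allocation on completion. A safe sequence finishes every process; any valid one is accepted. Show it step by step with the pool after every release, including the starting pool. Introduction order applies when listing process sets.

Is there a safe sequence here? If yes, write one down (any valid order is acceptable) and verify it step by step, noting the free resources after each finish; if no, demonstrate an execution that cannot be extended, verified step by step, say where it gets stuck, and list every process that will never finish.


The state is SAFE; one workable sequence: W2, W7, W3, W9, W1.
Key observation: the first exact fit in this order is W7 — it needs (3, 2, 0) with (5, 2, 0) free, meeting a requested resource to the last unit.
Step-by-step check:
  pool = (2, 1, 0)
  W2 needs (0, 0, 0) <= (2, 1, 0) -> finishes; pool += (3, 1, 0) = (5, 2, 0)
  W7 needs (3, 2, 0) <= (5, 2, 0) -> finishes; pool += (3, 1, 2) = (8, 3, 2)
  W3 needs (6, 2, 1) <= (8, 3, 2) -> finishes; pool += (1, 2, 0) = (9, 5, 2)
  W9 needs (7, 1, 0) <= (9, 5, 2) -> finishes; pool += (1, 0, 1) = (10, 5, 3)
  W1 needs (5, 2, 0) <= (10, 5, 3) -> finishes; pool += (1, 0, 1) = (11, 5, 4)


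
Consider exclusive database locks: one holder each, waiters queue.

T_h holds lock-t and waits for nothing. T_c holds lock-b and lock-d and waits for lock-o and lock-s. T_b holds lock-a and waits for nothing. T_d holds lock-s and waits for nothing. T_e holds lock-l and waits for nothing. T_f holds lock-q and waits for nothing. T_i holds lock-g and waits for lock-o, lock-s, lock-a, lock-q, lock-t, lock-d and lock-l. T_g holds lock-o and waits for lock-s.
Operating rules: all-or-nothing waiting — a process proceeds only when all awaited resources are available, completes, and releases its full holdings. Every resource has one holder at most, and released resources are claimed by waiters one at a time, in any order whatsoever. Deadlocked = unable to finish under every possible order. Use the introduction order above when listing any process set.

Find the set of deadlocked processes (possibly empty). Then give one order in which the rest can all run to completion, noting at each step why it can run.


No process is deadlocked.
Key observation: every chain of waits terminates; starting from the processes that wait on nothing, all the rest unlock in turn.
One completion order for the rest: T_d, T_b, T_h, T_e, T_g, T_c, T_f, T_i.
Check, step by step:
  T_d: no waits; runs immediately, freeing lock-s
  T_b: no waits; runs immediately, freeing lock-a
  T_h: no waits; runs immediately, freeing lock-t
  T_e: no waits; runs immediately, freeing lock-l
  T_g waits on lock-s — all released -> runs and releases lock-o
  T_c waits on lock-o and lock-s — all released -> runs and releases lock-b and lock-d
  T_f: no waits; runs immediately, freeing lock-q
  T_i waits on lock-o, lock-s, lock-a, lock-q, lock-t, lock-d and lock-l — all released -> runs and releases lock-g


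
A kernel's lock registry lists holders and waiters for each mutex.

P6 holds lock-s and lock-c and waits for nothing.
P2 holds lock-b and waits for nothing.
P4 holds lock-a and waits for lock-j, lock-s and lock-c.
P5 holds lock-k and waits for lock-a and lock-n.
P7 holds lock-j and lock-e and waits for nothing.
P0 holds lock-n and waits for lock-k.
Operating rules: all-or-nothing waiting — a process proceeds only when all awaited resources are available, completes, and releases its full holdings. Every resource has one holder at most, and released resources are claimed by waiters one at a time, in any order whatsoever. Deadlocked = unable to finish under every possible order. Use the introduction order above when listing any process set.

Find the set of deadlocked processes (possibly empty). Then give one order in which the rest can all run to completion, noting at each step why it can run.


The deadlocked set is P5 and P0.
Key observation: the loop P5 -> P0 -> P5 blocks itself forever; no other process is dragged down with it.
The rest can finish in the order P2, P6, P7, P4.
Verifying each step:
  P2 waits on nothing -> runs at once and releases lock-b
  P6 waits on nothing -> runs at once and releases lock-s and lock-c
  P7 waits on nothing -> runs at once and releases lock-j and lock-e
  P4: everything it awaited (lock-j, lock-s and lock-c) is free; runs, freeing lock-a


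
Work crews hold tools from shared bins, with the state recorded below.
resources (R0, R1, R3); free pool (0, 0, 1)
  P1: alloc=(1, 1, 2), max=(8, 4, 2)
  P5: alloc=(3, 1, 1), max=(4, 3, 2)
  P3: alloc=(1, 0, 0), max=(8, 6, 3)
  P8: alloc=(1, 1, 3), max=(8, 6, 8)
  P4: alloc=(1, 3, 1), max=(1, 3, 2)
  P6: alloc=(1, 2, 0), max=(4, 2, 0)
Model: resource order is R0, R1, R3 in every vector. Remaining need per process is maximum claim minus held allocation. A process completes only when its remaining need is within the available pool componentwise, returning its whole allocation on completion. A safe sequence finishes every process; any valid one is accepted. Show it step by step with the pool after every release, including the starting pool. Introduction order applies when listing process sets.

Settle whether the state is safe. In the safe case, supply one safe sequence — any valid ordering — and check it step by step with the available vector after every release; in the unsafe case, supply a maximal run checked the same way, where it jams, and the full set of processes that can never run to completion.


UNSAFE.
Key observation: no order helps: past P4, P5, P6, the free pool tops out at (5, 6, 3), below what each blocked process needs in R0.
The run P4, P5, P6 cannot be extended any further. Walking it through:
  pool = (0, 0, 1)
  run P4 (needs (0, 0, 1), free (0, 0, 1)); after release of (1, 3, 1) the pool is (1, 3, 2)
  run P5 (needs (1, 2, 1), free (1, 3, 2)); after release of (3, 1, 1) the pool is (4, 4, 3)
  run P6 (needs (3, 0, 0), free (4, 4, 3)); after release of (1, 2, 0) the pool is (5, 6, 3)
  P1 still needs (7, 3, 0) but only (5, 6, 3) is free — short on R0
  P3 still needs (7, 6, 3) but only (5, 6, 3) is free — short on R0
  P8 still needs (7, 5, 5) but only (5, 6, 3) is free — short on R0 and R3
Never able to finish: P1, P3 and P8.


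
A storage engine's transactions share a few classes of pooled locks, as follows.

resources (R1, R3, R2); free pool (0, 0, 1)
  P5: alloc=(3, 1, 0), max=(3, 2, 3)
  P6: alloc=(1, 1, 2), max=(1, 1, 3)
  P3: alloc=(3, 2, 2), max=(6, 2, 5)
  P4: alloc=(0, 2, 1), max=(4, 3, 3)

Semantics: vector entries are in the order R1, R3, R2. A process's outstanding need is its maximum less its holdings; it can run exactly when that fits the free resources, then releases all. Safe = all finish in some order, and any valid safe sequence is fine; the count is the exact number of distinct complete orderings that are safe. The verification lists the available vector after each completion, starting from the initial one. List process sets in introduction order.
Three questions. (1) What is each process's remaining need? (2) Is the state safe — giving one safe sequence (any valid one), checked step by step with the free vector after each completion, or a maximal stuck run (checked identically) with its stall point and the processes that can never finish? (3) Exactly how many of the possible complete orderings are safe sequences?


(1) Need matrix, components ordered R1, R3, R2:
  P5: (0, 1, 3)
  P6: (0, 0, 1)
  P3: (3, 0, 3)
  P4: (4, 1, 2)
(2) SAFE, for example via the order P6, P5, P3, P4.
Key observation: P6 is the earliest step where a requested resource binds exactly: need (0, 0, 1), pool (0, 0, 1) at its turn.
Check, step by step:
  pool = (0, 0, 1)
  P6 needs (0, 0, 1) <= (0, 0, 1) -> finishes; pool += (1, 1, 2) = (1, 1, 3)
  P5 needs (0, 1, 3) <= (1, 1, 3) -> finishes; pool += (3, 1, 0) = (4, 2, 3)
  P3 needs (3, 0, 3) <= (4, 2, 3) -> finishes; pool += (3, 2, 2) = (7, 4, 5)
  P4 needs (4, 1, 2) <= (7, 4, 5) -> finishes; pool += (0, 2, 1) = (7, 6, 6)
(3) The exact count: 2 of the possible complete orderings are safe sequences.


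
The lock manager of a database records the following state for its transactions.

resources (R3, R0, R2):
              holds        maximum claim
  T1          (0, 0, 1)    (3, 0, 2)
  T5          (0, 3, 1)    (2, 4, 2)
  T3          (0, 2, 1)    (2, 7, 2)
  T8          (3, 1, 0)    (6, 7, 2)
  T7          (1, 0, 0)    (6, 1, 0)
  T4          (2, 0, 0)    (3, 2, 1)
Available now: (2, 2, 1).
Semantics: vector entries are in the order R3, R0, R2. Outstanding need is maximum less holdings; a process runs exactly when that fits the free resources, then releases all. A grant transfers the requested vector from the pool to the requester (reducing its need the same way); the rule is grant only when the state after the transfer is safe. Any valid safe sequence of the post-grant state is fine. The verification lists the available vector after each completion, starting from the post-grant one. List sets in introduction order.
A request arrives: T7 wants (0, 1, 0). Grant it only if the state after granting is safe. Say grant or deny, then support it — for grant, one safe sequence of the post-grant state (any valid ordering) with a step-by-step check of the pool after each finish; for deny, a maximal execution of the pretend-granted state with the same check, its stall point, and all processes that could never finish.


DENY. Granting would leave the state unsafe.
Key observation: after T5, T4, T1 the pool peaks at (4, 4, 3), and each blocked process is short somewhere: T3 on R0; T8 on R0; T7 on R3.
On the post-grant state, T5, T4, T1 is a maximal run — nothing extends it. Step-by-step check:
  pool = (2, 1, 1)
  T5: need (2, 1, 1) fits (2, 1, 1); releases (0, 3, 1), pool now (2, 4, 2)
  T4: need (1, 2, 1) fits (2, 4, 2); releases (2, 0, 0), pool now (4, 4, 2)
  T1: need (3, 0, 1) fits (4, 4, 2); releases (0, 0, 1), pool now (4, 4, 3)
  T3 cannot run: need (2, 5, 1) vs free (4, 4, 3) (insufficient R0)
  T8 cannot run: need (3, 6, 2) vs free (4, 4, 3) (insufficient R0)
  T7 cannot run: need (5, 0, 0) vs free (4, 4, 3) (insufficient R3)
Had the request been granted, T3, T8 and T7 could never finish.


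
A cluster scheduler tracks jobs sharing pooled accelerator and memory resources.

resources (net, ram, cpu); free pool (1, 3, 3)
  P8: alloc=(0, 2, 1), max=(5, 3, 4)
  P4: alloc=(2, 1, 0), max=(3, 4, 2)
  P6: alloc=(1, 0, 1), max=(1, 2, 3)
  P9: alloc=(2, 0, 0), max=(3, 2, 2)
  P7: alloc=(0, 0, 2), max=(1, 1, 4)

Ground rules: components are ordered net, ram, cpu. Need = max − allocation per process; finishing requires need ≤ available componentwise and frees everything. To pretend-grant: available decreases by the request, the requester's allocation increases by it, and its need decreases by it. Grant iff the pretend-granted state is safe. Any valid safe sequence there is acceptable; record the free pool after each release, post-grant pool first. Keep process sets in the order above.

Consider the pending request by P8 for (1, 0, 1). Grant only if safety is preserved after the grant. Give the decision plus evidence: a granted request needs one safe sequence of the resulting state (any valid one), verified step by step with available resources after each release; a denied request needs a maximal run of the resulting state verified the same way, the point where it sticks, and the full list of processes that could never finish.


GRANT: granting preserves safety; a valid post-grant sequence is P6, P4, P9, P8, P7.
Key observation: (0, 3, 2) free after granting still covers P6 first, and each release covers the next.
Verifying the post-grant state step by step:
  pool = (0, 3, 2)
  run P6 (needs (0, 2, 2), free (0, 3, 2)); after release of (1, 0, 1) the pool is (1, 3, 3)
  run P4 (needs (1, 3, 2), free (1, 3, 3)); after release of (2, 1, 0) the pool is (3, 4, 3)
  run P9 (needs (1, 2, 2), free (3, 4, 3)); after release of (2, 0, 0) the pool is (5, 4, 3)
  run P8 (needs (4, 1, 2), free (5, 4, 3)); after release of (1, 2, 2) the pool is (6, 6, 5)
  run P7 (needs (1, 1, 2), free (6, 6, 5)); after release of (0, 0, 2) the pool is (6, 6, 7)


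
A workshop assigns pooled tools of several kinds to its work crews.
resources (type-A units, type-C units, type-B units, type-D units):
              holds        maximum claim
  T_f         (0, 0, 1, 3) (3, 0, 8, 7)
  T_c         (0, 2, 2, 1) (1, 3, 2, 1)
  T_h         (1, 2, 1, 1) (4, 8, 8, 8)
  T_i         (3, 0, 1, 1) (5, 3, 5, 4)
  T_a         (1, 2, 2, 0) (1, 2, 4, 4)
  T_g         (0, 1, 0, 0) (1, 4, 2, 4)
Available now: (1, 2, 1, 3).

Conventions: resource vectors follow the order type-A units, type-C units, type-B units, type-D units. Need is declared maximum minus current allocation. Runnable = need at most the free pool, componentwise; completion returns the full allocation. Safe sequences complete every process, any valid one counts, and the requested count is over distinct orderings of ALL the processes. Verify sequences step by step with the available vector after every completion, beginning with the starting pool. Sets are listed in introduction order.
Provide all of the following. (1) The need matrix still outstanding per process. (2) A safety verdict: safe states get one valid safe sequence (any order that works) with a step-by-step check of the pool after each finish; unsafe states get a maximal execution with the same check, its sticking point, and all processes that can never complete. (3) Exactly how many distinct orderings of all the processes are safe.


(1) Outstanding need per process (order type-A units, type-C units, type-B units, type-D units):
  T_f: (3, 0, 7, 4)
  T_c: (1, 1, 0, 0)
  T_h: (3, 6, 7, 7)
  T_i: (2, 3, 4, 3)
  T_a: (0, 0, 2, 4)
  T_g: (1, 3, 2, 4)
(2) The state is UNSAFE.
Key observation: the wall is type-B units: completing T_c, T_g, T_a, T_i brings the pool only to (5, 7, 6, 5), and all the rest need more.
Going as far as possible: T_c, T_g, T_a, T_i; after that, nothing fits. Check, step by step:
  pool = (1, 2, 1, 3)
  run T_c (needs (1, 1, 0, 0), free (1, 2, 1, 3)); after release of (0, 2, 2, 1) the pool is (1, 4, 3, 4)
  run T_g (needs (1, 3, 2, 4), free (1, 4, 3, 4)); after release of (0, 1, 0, 0) the pool is (1, 5, 3, 4)
  run T_a (needs (0, 0, 2, 4), free (1, 5, 3, 4)); after release of (1, 2, 2, 0) the pool is (2, 7, 5, 4)
  run T_i (needs (2, 3, 4, 3), free (2, 7, 5, 4)); after release of (3, 0, 1, 1) the pool is (5, 7, 6, 5)
  blocked: T_f wants (3, 0, 7, 4), pool (5, 7, 6, 5) — not enough type-B units
  blocked: T_h wants (3, 6, 7, 7), pool (5, 7, 6, 5) — not enough type-B units and type-D units
Permanently blocked: T_f and T_h.
(3) Exactly 0 of the possible complete orderings are safe sequences.
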